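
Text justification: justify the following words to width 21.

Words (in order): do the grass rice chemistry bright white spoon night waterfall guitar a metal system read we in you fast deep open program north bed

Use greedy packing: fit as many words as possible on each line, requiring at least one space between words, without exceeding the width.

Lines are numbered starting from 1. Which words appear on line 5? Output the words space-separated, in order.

Answer: metal system read we

Derivation:
Line 1: ['do', 'the', 'grass', 'rice'] (min_width=17, slack=4)
Line 2: ['chemistry', 'bright'] (min_width=16, slack=5)
Line 3: ['white', 'spoon', 'night'] (min_width=17, slack=4)
Line 4: ['waterfall', 'guitar', 'a'] (min_width=18, slack=3)
Line 5: ['metal', 'system', 'read', 'we'] (min_width=20, slack=1)
Line 6: ['in', 'you', 'fast', 'deep', 'open'] (min_width=21, slack=0)
Line 7: ['program', 'north', 'bed'] (min_width=17, slack=4)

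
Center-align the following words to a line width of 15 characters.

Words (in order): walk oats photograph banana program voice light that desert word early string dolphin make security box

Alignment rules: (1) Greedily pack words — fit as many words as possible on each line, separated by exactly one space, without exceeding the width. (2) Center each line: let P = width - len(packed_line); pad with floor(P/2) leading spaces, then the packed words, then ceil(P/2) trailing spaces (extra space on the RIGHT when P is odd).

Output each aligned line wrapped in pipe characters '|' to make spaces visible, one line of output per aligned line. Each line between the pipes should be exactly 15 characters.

Answer: |   walk oats   |
|  photograph   |
|banana program |
|  voice light  |
|  that desert  |
|  word early   |
|string dolphin |
| make security |
|      box      |

Derivation:
Line 1: ['walk', 'oats'] (min_width=9, slack=6)
Line 2: ['photograph'] (min_width=10, slack=5)
Line 3: ['banana', 'program'] (min_width=14, slack=1)
Line 4: ['voice', 'light'] (min_width=11, slack=4)
Line 5: ['that', 'desert'] (min_width=11, slack=4)
Line 6: ['word', 'early'] (min_width=10, slack=5)
Line 7: ['string', 'dolphin'] (min_width=14, slack=1)
Line 8: ['make', 'security'] (min_width=13, slack=2)
Line 9: ['box'] (min_width=3, slack=12)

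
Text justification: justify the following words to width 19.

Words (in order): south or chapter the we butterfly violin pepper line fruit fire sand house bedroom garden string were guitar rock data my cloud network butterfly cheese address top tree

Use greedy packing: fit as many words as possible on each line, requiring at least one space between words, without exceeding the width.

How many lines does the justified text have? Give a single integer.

Answer: 10

Derivation:
Line 1: ['south', 'or', 'chapter'] (min_width=16, slack=3)
Line 2: ['the', 'we', 'butterfly'] (min_width=16, slack=3)
Line 3: ['violin', 'pepper', 'line'] (min_width=18, slack=1)
Line 4: ['fruit', 'fire', 'sand'] (min_width=15, slack=4)
Line 5: ['house', 'bedroom'] (min_width=13, slack=6)
Line 6: ['garden', 'string', 'were'] (min_width=18, slack=1)
Line 7: ['guitar', 'rock', 'data', 'my'] (min_width=19, slack=0)
Line 8: ['cloud', 'network'] (min_width=13, slack=6)
Line 9: ['butterfly', 'cheese'] (min_width=16, slack=3)
Line 10: ['address', 'top', 'tree'] (min_width=16, slack=3)
Total lines: 10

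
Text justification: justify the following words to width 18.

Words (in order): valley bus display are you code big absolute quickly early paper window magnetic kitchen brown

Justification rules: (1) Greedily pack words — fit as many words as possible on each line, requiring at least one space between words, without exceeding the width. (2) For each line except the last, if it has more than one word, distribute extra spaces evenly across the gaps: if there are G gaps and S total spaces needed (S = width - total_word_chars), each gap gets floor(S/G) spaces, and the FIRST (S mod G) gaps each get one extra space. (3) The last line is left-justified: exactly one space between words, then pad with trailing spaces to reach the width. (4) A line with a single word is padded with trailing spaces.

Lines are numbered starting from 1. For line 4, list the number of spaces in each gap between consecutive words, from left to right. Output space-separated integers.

Line 1: ['valley', 'bus', 'display'] (min_width=18, slack=0)
Line 2: ['are', 'you', 'code', 'big'] (min_width=16, slack=2)
Line 3: ['absolute', 'quickly'] (min_width=16, slack=2)
Line 4: ['early', 'paper', 'window'] (min_width=18, slack=0)
Line 5: ['magnetic', 'kitchen'] (min_width=16, slack=2)
Line 6: ['brown'] (min_width=5, slack=13)

Answer: 1 1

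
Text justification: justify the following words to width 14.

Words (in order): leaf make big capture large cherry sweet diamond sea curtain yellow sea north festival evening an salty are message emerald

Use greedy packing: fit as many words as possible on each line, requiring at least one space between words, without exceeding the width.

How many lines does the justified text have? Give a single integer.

Line 1: ['leaf', 'make', 'big'] (min_width=13, slack=1)
Line 2: ['capture', 'large'] (min_width=13, slack=1)
Line 3: ['cherry', 'sweet'] (min_width=12, slack=2)
Line 4: ['diamond', 'sea'] (min_width=11, slack=3)
Line 5: ['curtain', 'yellow'] (min_width=14, slack=0)
Line 6: ['sea', 'north'] (min_width=9, slack=5)
Line 7: ['festival'] (min_width=8, slack=6)
Line 8: ['evening', 'an'] (min_width=10, slack=4)
Line 9: ['salty', 'are'] (min_width=9, slack=5)
Line 10: ['message'] (min_width=7, slack=7)
Line 11: ['emerald'] (min_width=7, slack=7)
Total lines: 11

Answer: 11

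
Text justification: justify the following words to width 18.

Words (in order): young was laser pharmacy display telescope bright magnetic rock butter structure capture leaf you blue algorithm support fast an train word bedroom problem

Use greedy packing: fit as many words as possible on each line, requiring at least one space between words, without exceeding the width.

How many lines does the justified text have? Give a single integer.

Line 1: ['young', 'was', 'laser'] (min_width=15, slack=3)
Line 2: ['pharmacy', 'display'] (min_width=16, slack=2)
Line 3: ['telescope', 'bright'] (min_width=16, slack=2)
Line 4: ['magnetic', 'rock'] (min_width=13, slack=5)
Line 5: ['butter', 'structure'] (min_width=16, slack=2)
Line 6: ['capture', 'leaf', 'you'] (min_width=16, slack=2)
Line 7: ['blue', 'algorithm'] (min_width=14, slack=4)
Line 8: ['support', 'fast', 'an'] (min_width=15, slack=3)
Line 9: ['train', 'word', 'bedroom'] (min_width=18, slack=0)
Line 10: ['problem'] (min_width=7, slack=11)
Total lines: 10

Answer: 10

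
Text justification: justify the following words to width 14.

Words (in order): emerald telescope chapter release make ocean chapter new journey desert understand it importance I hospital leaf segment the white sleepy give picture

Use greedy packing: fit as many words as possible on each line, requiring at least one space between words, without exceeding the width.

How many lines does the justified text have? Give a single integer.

Answer: 13

Derivation:
Line 1: ['emerald'] (min_width=7, slack=7)
Line 2: ['telescope'] (min_width=9, slack=5)
Line 3: ['chapter'] (min_width=7, slack=7)
Line 4: ['release', 'make'] (min_width=12, slack=2)
Line 5: ['ocean', 'chapter'] (min_width=13, slack=1)
Line 6: ['new', 'journey'] (min_width=11, slack=3)
Line 7: ['desert'] (min_width=6, slack=8)
Line 8: ['understand', 'it'] (min_width=13, slack=1)
Line 9: ['importance', 'I'] (min_width=12, slack=2)
Line 10: ['hospital', 'leaf'] (min_width=13, slack=1)
Line 11: ['segment', 'the'] (min_width=11, slack=3)
Line 12: ['white', 'sleepy'] (min_width=12, slack=2)
Line 13: ['give', 'picture'] (min_width=12, slack=2)
Total lines: 13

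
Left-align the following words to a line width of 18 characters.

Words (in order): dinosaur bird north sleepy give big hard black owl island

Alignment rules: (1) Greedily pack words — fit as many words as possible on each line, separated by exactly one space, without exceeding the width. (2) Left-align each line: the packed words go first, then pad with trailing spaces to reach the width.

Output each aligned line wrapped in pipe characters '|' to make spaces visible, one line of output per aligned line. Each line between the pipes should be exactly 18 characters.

Line 1: ['dinosaur', 'bird'] (min_width=13, slack=5)
Line 2: ['north', 'sleepy', 'give'] (min_width=17, slack=1)
Line 3: ['big', 'hard', 'black', 'owl'] (min_width=18, slack=0)
Line 4: ['island'] (min_width=6, slack=12)

Answer: |dinosaur bird     |
|north sleepy give |
|big hard black owl|
|island            |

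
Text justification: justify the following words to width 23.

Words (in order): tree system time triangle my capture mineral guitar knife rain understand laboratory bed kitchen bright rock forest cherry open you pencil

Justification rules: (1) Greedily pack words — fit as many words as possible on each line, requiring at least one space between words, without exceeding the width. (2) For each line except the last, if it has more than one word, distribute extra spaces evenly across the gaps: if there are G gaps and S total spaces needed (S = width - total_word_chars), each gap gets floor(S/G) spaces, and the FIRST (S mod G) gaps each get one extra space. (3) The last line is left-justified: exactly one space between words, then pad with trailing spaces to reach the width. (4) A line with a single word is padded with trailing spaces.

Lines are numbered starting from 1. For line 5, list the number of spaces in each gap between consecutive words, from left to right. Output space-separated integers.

Answer: 2 1

Derivation:
Line 1: ['tree', 'system', 'time'] (min_width=16, slack=7)
Line 2: ['triangle', 'my', 'capture'] (min_width=19, slack=4)
Line 3: ['mineral', 'guitar', 'knife'] (min_width=20, slack=3)
Line 4: ['rain', 'understand'] (min_width=15, slack=8)
Line 5: ['laboratory', 'bed', 'kitchen'] (min_width=22, slack=1)
Line 6: ['bright', 'rock', 'forest'] (min_width=18, slack=5)
Line 7: ['cherry', 'open', 'you', 'pencil'] (min_width=22, slack=1)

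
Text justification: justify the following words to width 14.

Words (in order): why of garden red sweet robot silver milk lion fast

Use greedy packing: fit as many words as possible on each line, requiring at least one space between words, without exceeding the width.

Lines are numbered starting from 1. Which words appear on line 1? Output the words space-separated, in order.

Answer: why of garden

Derivation:
Line 1: ['why', 'of', 'garden'] (min_width=13, slack=1)
Line 2: ['red', 'sweet'] (min_width=9, slack=5)
Line 3: ['robot', 'silver'] (min_width=12, slack=2)
Line 4: ['milk', 'lion', 'fast'] (min_width=14, slack=0)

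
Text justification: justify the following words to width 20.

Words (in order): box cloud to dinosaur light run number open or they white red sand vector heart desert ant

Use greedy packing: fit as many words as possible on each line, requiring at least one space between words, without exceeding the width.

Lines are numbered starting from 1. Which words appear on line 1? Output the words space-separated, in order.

Line 1: ['box', 'cloud', 'to'] (min_width=12, slack=8)
Line 2: ['dinosaur', 'light', 'run'] (min_width=18, slack=2)
Line 3: ['number', 'open', 'or', 'they'] (min_width=19, slack=1)
Line 4: ['white', 'red', 'sand'] (min_width=14, slack=6)
Line 5: ['vector', 'heart', 'desert'] (min_width=19, slack=1)
Line 6: ['ant'] (min_width=3, slack=17)

Answer: box cloud to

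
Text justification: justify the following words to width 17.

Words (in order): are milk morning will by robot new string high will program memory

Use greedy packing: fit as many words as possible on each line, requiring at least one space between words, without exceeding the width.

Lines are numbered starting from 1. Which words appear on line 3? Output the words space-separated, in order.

Line 1: ['are', 'milk', 'morning'] (min_width=16, slack=1)
Line 2: ['will', 'by', 'robot', 'new'] (min_width=17, slack=0)
Line 3: ['string', 'high', 'will'] (min_width=16, slack=1)
Line 4: ['program', 'memory'] (min_width=14, slack=3)

Answer: string high will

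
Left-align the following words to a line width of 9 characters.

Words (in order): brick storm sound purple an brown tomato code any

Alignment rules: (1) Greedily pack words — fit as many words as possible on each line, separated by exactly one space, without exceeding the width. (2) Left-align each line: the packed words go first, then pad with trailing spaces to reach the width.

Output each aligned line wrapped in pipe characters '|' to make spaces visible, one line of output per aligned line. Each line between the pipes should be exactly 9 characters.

Answer: |brick    |
|storm    |
|sound    |
|purple an|
|brown    |
|tomato   |
|code any |

Derivation:
Line 1: ['brick'] (min_width=5, slack=4)
Line 2: ['storm'] (min_width=5, slack=4)
Line 3: ['sound'] (min_width=5, slack=4)
Line 4: ['purple', 'an'] (min_width=9, slack=0)
Line 5: ['brown'] (min_width=5, slack=4)
Line 6: ['tomato'] (min_width=6, slack=3)
Line 7: ['code', 'any'] (min_width=8, slack=1)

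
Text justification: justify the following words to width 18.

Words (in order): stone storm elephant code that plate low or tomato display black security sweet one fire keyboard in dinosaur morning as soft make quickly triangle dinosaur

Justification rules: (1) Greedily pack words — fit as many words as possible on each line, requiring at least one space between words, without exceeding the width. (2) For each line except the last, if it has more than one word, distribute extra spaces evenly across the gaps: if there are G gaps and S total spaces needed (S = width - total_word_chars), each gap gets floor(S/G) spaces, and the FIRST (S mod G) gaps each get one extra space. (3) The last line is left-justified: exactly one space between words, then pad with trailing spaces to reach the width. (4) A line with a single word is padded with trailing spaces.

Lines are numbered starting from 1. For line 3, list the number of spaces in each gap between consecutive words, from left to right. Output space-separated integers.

Answer: 4 4

Derivation:
Line 1: ['stone', 'storm'] (min_width=11, slack=7)
Line 2: ['elephant', 'code', 'that'] (min_width=18, slack=0)
Line 3: ['plate', 'low', 'or'] (min_width=12, slack=6)
Line 4: ['tomato', 'display'] (min_width=14, slack=4)
Line 5: ['black', 'security'] (min_width=14, slack=4)
Line 6: ['sweet', 'one', 'fire'] (min_width=14, slack=4)
Line 7: ['keyboard', 'in'] (min_width=11, slack=7)
Line 8: ['dinosaur', 'morning'] (min_width=16, slack=2)
Line 9: ['as', 'soft', 'make'] (min_width=12, slack=6)
Line 10: ['quickly', 'triangle'] (min_width=16, slack=2)
Line 11: ['dinosaur'] (min_width=8, slack=10)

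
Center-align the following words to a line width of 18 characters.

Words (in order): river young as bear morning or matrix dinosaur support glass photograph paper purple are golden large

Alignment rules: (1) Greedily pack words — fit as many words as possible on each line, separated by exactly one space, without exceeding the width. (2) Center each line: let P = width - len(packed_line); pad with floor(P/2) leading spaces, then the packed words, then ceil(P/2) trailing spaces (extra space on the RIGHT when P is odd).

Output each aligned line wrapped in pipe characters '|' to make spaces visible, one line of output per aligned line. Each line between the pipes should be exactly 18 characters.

Answer: |  river young as  |
| bear morning or  |
| matrix dinosaur  |
|  support glass   |
| photograph paper |
|purple are golden |
|      large       |

Derivation:
Line 1: ['river', 'young', 'as'] (min_width=14, slack=4)
Line 2: ['bear', 'morning', 'or'] (min_width=15, slack=3)
Line 3: ['matrix', 'dinosaur'] (min_width=15, slack=3)
Line 4: ['support', 'glass'] (min_width=13, slack=5)
Line 5: ['photograph', 'paper'] (min_width=16, slack=2)
Line 6: ['purple', 'are', 'golden'] (min_width=17, slack=1)
Line 7: ['large'] (min_width=5, slack=13)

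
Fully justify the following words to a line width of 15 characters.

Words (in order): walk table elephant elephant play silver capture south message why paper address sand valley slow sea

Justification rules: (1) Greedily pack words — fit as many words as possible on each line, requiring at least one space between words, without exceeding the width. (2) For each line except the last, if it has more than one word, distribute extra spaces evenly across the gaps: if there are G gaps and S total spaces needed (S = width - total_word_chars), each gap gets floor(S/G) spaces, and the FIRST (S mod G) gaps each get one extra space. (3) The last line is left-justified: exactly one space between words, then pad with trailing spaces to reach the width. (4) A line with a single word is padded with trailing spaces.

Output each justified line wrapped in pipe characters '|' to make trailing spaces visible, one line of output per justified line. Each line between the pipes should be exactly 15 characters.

Answer: |walk      table|
|elephant       |
|elephant   play|
|silver  capture|
|south   message|
|why       paper|
|address    sand|
|valley slow sea|

Derivation:
Line 1: ['walk', 'table'] (min_width=10, slack=5)
Line 2: ['elephant'] (min_width=8, slack=7)
Line 3: ['elephant', 'play'] (min_width=13, slack=2)
Line 4: ['silver', 'capture'] (min_width=14, slack=1)
Line 5: ['south', 'message'] (min_width=13, slack=2)
Line 6: ['why', 'paper'] (min_width=9, slack=6)
Line 7: ['address', 'sand'] (min_width=12, slack=3)
Line 8: ['valley', 'slow', 'sea'] (min_width=15, slack=0)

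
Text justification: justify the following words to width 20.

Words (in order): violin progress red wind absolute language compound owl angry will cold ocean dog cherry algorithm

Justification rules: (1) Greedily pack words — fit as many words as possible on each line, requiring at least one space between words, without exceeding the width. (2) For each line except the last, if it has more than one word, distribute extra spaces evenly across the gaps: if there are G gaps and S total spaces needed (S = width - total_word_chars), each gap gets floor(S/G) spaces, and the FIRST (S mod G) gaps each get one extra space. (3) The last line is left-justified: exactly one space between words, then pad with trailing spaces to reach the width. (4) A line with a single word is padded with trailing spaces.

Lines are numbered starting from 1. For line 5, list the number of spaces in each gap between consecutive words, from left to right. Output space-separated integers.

Answer: 3 3

Derivation:
Line 1: ['violin', 'progress', 'red'] (min_width=19, slack=1)
Line 2: ['wind', 'absolute'] (min_width=13, slack=7)
Line 3: ['language', 'compound'] (min_width=17, slack=3)
Line 4: ['owl', 'angry', 'will', 'cold'] (min_width=19, slack=1)
Line 5: ['ocean', 'dog', 'cherry'] (min_width=16, slack=4)
Line 6: ['algorithm'] (min_width=9, slack=11)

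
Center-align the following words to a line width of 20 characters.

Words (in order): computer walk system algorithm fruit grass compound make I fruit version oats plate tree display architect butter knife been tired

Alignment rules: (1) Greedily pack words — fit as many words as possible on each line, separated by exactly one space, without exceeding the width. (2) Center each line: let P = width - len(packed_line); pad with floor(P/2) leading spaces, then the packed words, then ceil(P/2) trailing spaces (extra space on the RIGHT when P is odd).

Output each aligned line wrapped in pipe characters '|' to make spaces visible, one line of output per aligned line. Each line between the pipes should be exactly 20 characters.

Line 1: ['computer', 'walk', 'system'] (min_width=20, slack=0)
Line 2: ['algorithm', 'fruit'] (min_width=15, slack=5)
Line 3: ['grass', 'compound', 'make'] (min_width=19, slack=1)
Line 4: ['I', 'fruit', 'version', 'oats'] (min_width=20, slack=0)
Line 5: ['plate', 'tree', 'display'] (min_width=18, slack=2)
Line 6: ['architect', 'butter'] (min_width=16, slack=4)
Line 7: ['knife', 'been', 'tired'] (min_width=16, slack=4)

Answer: |computer walk system|
|  algorithm fruit   |
|grass compound make |
|I fruit version oats|
| plate tree display |
|  architect butter  |
|  knife been tired  |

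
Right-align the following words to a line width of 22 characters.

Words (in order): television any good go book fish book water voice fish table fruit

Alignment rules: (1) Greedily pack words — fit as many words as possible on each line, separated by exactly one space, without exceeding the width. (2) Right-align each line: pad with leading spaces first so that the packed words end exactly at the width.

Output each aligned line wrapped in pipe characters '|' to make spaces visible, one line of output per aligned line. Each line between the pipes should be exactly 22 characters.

Line 1: ['television', 'any', 'good', 'go'] (min_width=22, slack=0)
Line 2: ['book', 'fish', 'book', 'water'] (min_width=20, slack=2)
Line 3: ['voice', 'fish', 'table', 'fruit'] (min_width=22, slack=0)

Answer: |television any good go|
|  book fish book water|
|voice fish table fruit|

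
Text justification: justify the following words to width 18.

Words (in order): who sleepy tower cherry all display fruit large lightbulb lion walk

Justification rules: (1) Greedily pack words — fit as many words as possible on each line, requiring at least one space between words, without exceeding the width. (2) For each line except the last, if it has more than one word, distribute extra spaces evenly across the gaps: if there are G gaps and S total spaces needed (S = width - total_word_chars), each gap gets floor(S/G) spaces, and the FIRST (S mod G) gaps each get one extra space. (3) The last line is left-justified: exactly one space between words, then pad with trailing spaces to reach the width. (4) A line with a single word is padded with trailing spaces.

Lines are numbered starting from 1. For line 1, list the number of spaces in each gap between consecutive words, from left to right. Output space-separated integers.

Answer: 2 2

Derivation:
Line 1: ['who', 'sleepy', 'tower'] (min_width=16, slack=2)
Line 2: ['cherry', 'all', 'display'] (min_width=18, slack=0)
Line 3: ['fruit', 'large'] (min_width=11, slack=7)
Line 4: ['lightbulb', 'lion'] (min_width=14, slack=4)
Line 5: ['walk'] (min_width=4, slack=14)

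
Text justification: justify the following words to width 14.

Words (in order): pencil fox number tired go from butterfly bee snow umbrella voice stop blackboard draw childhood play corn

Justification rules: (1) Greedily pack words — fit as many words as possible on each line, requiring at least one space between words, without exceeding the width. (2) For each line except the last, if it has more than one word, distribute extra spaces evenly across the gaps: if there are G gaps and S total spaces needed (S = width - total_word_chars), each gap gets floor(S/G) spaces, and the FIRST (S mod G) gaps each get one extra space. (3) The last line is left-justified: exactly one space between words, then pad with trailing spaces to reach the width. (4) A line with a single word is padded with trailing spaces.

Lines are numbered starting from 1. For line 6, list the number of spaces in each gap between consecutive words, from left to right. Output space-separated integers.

Line 1: ['pencil', 'fox'] (min_width=10, slack=4)
Line 2: ['number', 'tired'] (min_width=12, slack=2)
Line 3: ['go', 'from'] (min_width=7, slack=7)
Line 4: ['butterfly', 'bee'] (min_width=13, slack=1)
Line 5: ['snow', 'umbrella'] (min_width=13, slack=1)
Line 6: ['voice', 'stop'] (min_width=10, slack=4)
Line 7: ['blackboard'] (min_width=10, slack=4)
Line 8: ['draw', 'childhood'] (min_width=14, slack=0)
Line 9: ['play', 'corn'] (min_width=9, slack=5)

Answer: 5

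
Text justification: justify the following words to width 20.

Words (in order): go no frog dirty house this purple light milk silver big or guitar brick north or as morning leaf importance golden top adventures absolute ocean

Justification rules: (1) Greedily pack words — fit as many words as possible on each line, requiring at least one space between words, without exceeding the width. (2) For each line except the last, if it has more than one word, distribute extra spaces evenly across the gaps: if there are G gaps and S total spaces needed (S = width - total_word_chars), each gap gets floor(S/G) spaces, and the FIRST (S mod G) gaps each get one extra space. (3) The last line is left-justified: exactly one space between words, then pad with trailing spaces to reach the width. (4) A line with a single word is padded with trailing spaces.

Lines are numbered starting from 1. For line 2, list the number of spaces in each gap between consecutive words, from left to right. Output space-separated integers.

Answer: 3 2

Derivation:
Line 1: ['go', 'no', 'frog', 'dirty'] (min_width=16, slack=4)
Line 2: ['house', 'this', 'purple'] (min_width=17, slack=3)
Line 3: ['light', 'milk', 'silver'] (min_width=17, slack=3)
Line 4: ['big', 'or', 'guitar', 'brick'] (min_width=19, slack=1)
Line 5: ['north', 'or', 'as', 'morning'] (min_width=19, slack=1)
Line 6: ['leaf', 'importance'] (min_width=15, slack=5)
Line 7: ['golden', 'top'] (min_width=10, slack=10)
Line 8: ['adventures', 'absolute'] (min_width=19, slack=1)
Line 9: ['ocean'] (min_width=5, slack=15)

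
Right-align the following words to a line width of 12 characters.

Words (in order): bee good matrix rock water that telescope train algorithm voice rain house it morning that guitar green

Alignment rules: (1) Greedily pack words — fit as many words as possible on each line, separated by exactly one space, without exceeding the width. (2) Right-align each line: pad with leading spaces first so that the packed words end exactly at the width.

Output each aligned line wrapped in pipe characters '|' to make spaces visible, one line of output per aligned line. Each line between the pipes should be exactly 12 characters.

Line 1: ['bee', 'good'] (min_width=8, slack=4)
Line 2: ['matrix', 'rock'] (min_width=11, slack=1)
Line 3: ['water', 'that'] (min_width=10, slack=2)
Line 4: ['telescope'] (min_width=9, slack=3)
Line 5: ['train'] (min_width=5, slack=7)
Line 6: ['algorithm'] (min_width=9, slack=3)
Line 7: ['voice', 'rain'] (min_width=10, slack=2)
Line 8: ['house', 'it'] (min_width=8, slack=4)
Line 9: ['morning', 'that'] (min_width=12, slack=0)
Line 10: ['guitar', 'green'] (min_width=12, slack=0)

Answer: |    bee good|
| matrix rock|
|  water that|
|   telescope|
|       train|
|   algorithm|
|  voice rain|
|    house it|
|morning that|
|guitar green|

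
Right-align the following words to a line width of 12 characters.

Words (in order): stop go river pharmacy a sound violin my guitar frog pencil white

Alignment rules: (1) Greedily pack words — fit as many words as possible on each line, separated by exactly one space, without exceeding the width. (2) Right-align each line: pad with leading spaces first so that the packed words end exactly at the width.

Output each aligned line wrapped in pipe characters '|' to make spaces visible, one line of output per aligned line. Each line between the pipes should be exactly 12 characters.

Answer: |     stop go|
|       river|
|  pharmacy a|
|sound violin|
|   my guitar|
| frog pencil|
|       white|

Derivation:
Line 1: ['stop', 'go'] (min_width=7, slack=5)
Line 2: ['river'] (min_width=5, slack=7)
Line 3: ['pharmacy', 'a'] (min_width=10, slack=2)
Line 4: ['sound', 'violin'] (min_width=12, slack=0)
Line 5: ['my', 'guitar'] (min_width=9, slack=3)
Line 6: ['frog', 'pencil'] (min_width=11, slack=1)
Line 7: ['white'] (min_width=5, slack=7)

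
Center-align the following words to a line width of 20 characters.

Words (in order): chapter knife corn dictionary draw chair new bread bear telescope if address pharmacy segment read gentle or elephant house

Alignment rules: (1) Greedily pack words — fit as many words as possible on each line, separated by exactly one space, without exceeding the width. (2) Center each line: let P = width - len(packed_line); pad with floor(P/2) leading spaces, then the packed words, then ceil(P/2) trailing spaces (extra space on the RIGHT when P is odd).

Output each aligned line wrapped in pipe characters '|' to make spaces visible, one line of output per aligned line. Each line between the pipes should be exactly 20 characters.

Line 1: ['chapter', 'knife', 'corn'] (min_width=18, slack=2)
Line 2: ['dictionary', 'draw'] (min_width=15, slack=5)
Line 3: ['chair', 'new', 'bread', 'bear'] (min_width=20, slack=0)
Line 4: ['telescope', 'if', 'address'] (min_width=20, slack=0)
Line 5: ['pharmacy', 'segment'] (min_width=16, slack=4)
Line 6: ['read', 'gentle', 'or'] (min_width=14, slack=6)
Line 7: ['elephant', 'house'] (min_width=14, slack=6)

Answer: | chapter knife corn |
|  dictionary draw   |
|chair new bread bear|
|telescope if address|
|  pharmacy segment  |
|   read gentle or   |
|   elephant house   |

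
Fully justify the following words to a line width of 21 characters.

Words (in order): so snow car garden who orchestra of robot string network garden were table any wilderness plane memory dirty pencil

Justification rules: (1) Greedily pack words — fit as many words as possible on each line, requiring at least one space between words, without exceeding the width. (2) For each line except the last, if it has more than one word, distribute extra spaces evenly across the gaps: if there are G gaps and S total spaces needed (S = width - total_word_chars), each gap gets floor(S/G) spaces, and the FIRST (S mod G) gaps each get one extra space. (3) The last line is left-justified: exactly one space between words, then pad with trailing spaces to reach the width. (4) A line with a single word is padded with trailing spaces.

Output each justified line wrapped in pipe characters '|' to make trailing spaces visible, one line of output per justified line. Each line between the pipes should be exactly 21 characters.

Answer: |so  snow  car  garden|
|who    orchestra   of|
|robot  string network|
|garden were table any|
|wilderness      plane|
|memory dirty pencil  |

Derivation:
Line 1: ['so', 'snow', 'car', 'garden'] (min_width=18, slack=3)
Line 2: ['who', 'orchestra', 'of'] (min_width=16, slack=5)
Line 3: ['robot', 'string', 'network'] (min_width=20, slack=1)
Line 4: ['garden', 'were', 'table', 'any'] (min_width=21, slack=0)
Line 5: ['wilderness', 'plane'] (min_width=16, slack=5)
Line 6: ['memory', 'dirty', 'pencil'] (min_width=19, slack=2)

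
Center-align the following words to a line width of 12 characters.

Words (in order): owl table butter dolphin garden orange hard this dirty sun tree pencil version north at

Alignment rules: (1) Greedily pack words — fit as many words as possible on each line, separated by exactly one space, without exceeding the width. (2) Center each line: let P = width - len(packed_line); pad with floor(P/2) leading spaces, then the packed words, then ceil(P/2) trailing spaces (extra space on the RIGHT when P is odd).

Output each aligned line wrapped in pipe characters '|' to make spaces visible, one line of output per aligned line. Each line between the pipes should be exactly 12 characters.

Line 1: ['owl', 'table'] (min_width=9, slack=3)
Line 2: ['butter'] (min_width=6, slack=6)
Line 3: ['dolphin'] (min_width=7, slack=5)
Line 4: ['garden'] (min_width=6, slack=6)
Line 5: ['orange', 'hard'] (min_width=11, slack=1)
Line 6: ['this', 'dirty'] (min_width=10, slack=2)
Line 7: ['sun', 'tree'] (min_width=8, slack=4)
Line 8: ['pencil'] (min_width=6, slack=6)
Line 9: ['version'] (min_width=7, slack=5)
Line 10: ['north', 'at'] (min_width=8, slack=4)

Answer: | owl table  |
|   butter   |
|  dolphin   |
|   garden   |
|orange hard |
| this dirty |
|  sun tree  |
|   pencil   |
|  version   |
|  north at  |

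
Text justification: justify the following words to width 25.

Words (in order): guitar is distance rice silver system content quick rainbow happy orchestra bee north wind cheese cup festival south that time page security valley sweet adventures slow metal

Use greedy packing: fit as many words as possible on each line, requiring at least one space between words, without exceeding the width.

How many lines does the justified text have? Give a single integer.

Answer: 8

Derivation:
Line 1: ['guitar', 'is', 'distance', 'rice'] (min_width=23, slack=2)
Line 2: ['silver', 'system', 'content'] (min_width=21, slack=4)
Line 3: ['quick', 'rainbow', 'happy'] (min_width=19, slack=6)
Line 4: ['orchestra', 'bee', 'north', 'wind'] (min_width=24, slack=1)
Line 5: ['cheese', 'cup', 'festival', 'south'] (min_width=25, slack=0)
Line 6: ['that', 'time', 'page', 'security'] (min_width=23, slack=2)
Line 7: ['valley', 'sweet', 'adventures'] (min_width=23, slack=2)
Line 8: ['slow', 'metal'] (min_width=10, slack=15)
Total lines: 8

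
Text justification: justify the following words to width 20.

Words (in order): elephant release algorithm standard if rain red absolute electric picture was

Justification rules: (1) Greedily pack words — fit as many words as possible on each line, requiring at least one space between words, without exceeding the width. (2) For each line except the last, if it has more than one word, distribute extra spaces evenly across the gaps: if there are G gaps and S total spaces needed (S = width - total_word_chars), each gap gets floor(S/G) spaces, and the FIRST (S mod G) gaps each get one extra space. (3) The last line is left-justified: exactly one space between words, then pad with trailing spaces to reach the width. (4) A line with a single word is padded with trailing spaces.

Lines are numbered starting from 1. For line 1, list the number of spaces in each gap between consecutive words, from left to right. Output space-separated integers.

Line 1: ['elephant', 'release'] (min_width=16, slack=4)
Line 2: ['algorithm', 'standard'] (min_width=18, slack=2)
Line 3: ['if', 'rain', 'red', 'absolute'] (min_width=20, slack=0)
Line 4: ['electric', 'picture', 'was'] (min_width=20, slack=0)

Answer: 5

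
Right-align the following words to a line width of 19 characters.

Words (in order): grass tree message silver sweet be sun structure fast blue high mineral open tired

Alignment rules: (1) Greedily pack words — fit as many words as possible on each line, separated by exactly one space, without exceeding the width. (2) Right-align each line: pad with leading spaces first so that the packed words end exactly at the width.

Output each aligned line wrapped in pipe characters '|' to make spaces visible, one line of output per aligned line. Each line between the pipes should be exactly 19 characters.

Answer: | grass tree message|
|silver sweet be sun|
|structure fast blue|
|  high mineral open|
|              tired|

Derivation:
Line 1: ['grass', 'tree', 'message'] (min_width=18, slack=1)
Line 2: ['silver', 'sweet', 'be', 'sun'] (min_width=19, slack=0)
Line 3: ['structure', 'fast', 'blue'] (min_width=19, slack=0)
Line 4: ['high', 'mineral', 'open'] (min_width=17, slack=2)
Line 5: ['tired'] (min_width=5, slack=14)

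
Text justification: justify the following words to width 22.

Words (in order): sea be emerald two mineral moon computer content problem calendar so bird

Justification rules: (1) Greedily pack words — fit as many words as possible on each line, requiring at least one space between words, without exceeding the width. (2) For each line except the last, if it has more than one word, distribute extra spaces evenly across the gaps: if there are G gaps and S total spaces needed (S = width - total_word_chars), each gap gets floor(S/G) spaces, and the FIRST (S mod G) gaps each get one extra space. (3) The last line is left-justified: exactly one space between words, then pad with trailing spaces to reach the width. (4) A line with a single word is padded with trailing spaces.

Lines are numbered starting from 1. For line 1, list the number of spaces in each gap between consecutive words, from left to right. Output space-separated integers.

Line 1: ['sea', 'be', 'emerald', 'two'] (min_width=18, slack=4)
Line 2: ['mineral', 'moon', 'computer'] (min_width=21, slack=1)
Line 3: ['content', 'problem'] (min_width=15, slack=7)
Line 4: ['calendar', 'so', 'bird'] (min_width=16, slack=6)

Answer: 3 2 2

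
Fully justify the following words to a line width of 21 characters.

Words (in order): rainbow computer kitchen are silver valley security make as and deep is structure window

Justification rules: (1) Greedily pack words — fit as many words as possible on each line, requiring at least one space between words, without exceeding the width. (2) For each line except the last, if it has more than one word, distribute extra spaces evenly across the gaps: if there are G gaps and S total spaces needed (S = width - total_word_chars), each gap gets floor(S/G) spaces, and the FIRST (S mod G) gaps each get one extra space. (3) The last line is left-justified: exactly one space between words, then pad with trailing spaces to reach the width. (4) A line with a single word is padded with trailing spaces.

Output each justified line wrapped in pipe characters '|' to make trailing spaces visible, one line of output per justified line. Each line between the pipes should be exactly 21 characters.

Line 1: ['rainbow', 'computer'] (min_width=16, slack=5)
Line 2: ['kitchen', 'are', 'silver'] (min_width=18, slack=3)
Line 3: ['valley', 'security', 'make'] (min_width=20, slack=1)
Line 4: ['as', 'and', 'deep', 'is'] (min_width=14, slack=7)
Line 5: ['structure', 'window'] (min_width=16, slack=5)

Answer: |rainbow      computer|
|kitchen   are  silver|
|valley  security make|
|as    and   deep   is|
|structure window     |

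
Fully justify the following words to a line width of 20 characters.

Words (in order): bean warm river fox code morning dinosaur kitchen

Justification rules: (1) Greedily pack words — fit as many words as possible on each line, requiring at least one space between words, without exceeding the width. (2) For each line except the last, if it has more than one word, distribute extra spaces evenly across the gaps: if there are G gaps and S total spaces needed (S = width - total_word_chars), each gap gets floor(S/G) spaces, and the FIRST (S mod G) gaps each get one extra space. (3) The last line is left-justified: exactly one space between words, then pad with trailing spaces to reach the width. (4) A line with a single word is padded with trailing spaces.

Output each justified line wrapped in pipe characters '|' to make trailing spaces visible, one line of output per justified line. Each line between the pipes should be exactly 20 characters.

Line 1: ['bean', 'warm', 'river', 'fox'] (min_width=19, slack=1)
Line 2: ['code', 'morning'] (min_width=12, slack=8)
Line 3: ['dinosaur', 'kitchen'] (min_width=16, slack=4)

Answer: |bean  warm river fox|
|code         morning|
|dinosaur kitchen    |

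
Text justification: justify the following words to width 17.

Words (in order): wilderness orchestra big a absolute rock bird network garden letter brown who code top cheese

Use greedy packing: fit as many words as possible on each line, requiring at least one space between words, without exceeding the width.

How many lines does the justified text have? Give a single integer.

Answer: 7

Derivation:
Line 1: ['wilderness'] (min_width=10, slack=7)
Line 2: ['orchestra', 'big', 'a'] (min_width=15, slack=2)
Line 3: ['absolute', 'rock'] (min_width=13, slack=4)
Line 4: ['bird', 'network'] (min_width=12, slack=5)
Line 5: ['garden', 'letter'] (min_width=13, slack=4)
Line 6: ['brown', 'who', 'code'] (min_width=14, slack=3)
Line 7: ['top', 'cheese'] (min_width=10, slack=7)
Total lines: 7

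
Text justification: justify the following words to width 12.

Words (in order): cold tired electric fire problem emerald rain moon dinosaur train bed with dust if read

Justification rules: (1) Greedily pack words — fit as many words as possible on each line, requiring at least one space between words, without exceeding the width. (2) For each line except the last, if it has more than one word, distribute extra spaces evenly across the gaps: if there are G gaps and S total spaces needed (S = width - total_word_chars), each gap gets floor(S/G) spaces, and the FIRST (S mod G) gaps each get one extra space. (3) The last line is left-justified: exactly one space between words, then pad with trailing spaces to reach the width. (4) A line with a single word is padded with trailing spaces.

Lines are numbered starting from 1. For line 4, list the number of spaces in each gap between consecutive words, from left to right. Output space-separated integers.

Line 1: ['cold', 'tired'] (min_width=10, slack=2)
Line 2: ['electric'] (min_width=8, slack=4)
Line 3: ['fire', 'problem'] (min_width=12, slack=0)
Line 4: ['emerald', 'rain'] (min_width=12, slack=0)
Line 5: ['moon'] (min_width=4, slack=8)
Line 6: ['dinosaur'] (min_width=8, slack=4)
Line 7: ['train', 'bed'] (min_width=9, slack=3)
Line 8: ['with', 'dust', 'if'] (min_width=12, slack=0)
Line 9: ['read'] (min_width=4, slack=8)

Answer: 1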